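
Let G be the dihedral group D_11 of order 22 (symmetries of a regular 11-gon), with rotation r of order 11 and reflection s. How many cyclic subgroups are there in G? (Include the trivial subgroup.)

13

Group the elements of G by the cyclic subgroup they generate; each cyclic subgroup of order d accounts for φ(d) elements.
Cyclic subgroups by order — order 1: 1; order 2: 11; order 11: 1.
Total: 13.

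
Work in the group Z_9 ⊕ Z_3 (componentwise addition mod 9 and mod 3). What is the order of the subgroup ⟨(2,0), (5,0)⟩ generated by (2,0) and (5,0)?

9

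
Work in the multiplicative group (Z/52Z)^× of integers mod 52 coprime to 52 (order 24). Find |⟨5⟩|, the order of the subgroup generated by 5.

4

Compute successive powers of 5 mod 52: 5, 25, 21, 1; 5^4 ≡ 1 (mod 52).
So |⟨5⟩| = 4.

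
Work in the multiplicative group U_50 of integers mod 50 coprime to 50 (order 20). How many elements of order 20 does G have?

8

The elements of order 20 are: 3, 13, 17, 23, 27, 33, 37, 47.
That's 8.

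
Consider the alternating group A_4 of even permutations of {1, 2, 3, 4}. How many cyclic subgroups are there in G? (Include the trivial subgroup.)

Each element a generates a cyclic subgroup ⟨a⟩; distinct elements may generate the same one (a cyclic group of order d has φ(d) generators).
Cyclic subgroups by order — order 1: 1; order 2: 3; order 3: 4.
Total: 8.

8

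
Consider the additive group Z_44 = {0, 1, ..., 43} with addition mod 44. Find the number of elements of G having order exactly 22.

In a cyclic group of order 44, the number of elements of order d (for d | 44) is φ(d).
φ(22) = 10.

10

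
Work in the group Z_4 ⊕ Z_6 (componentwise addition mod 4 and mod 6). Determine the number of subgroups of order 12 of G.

3

|G| = 24 and 12 | 24, so subgroups of order 12 are possible by Lagrange.
The subgroups of order 12 are: {(0,0), (0,1), (0,2), (0,3), (0,4), (0,5), (2,0), (2,1), (2,2), (2,3), (2,4), (2,5)}; {(0,0), (0,2), (0,4), (1,0), (1,2), (1,4), (2,0), (2,2), (2,4), (3,0), (3,2), (3,4)}; {(0,0), (0,2), (0,4), (1,1), (1,3), (1,5), (2,0), (2,2), (2,4), (3,1), (3,3), (3,5)}.
So G has 3 subgroups of order 12.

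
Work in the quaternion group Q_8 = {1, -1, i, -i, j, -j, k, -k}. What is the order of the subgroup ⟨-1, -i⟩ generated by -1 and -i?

4

|⟨-1⟩| = 2 and |⟨-i⟩| = 4, so |H| is a multiple of lcm(2, 4) = 4 and divides |G| = 8.
Closing under the operation: H = {1, -1, i, -i}, so |H| = 4.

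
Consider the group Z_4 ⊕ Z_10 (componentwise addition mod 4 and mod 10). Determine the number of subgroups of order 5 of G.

|G| = 40 and 5 | 40, so subgroups of order 5 are possible by Lagrange.
The subgroups of order 5 are: {(0,0), (0,2), (0,4), (0,6), (0,8)}.
So G has 1 subgroup of order 5.

1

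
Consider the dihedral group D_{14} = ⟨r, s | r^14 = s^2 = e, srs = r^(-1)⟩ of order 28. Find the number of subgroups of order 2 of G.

15

|G| = 28 and 2 | 28, so subgroups of order 2 are possible by Lagrange.
The subgroups of order 2 are: {e, r^10s}; {e, r^11s}; {e, r^12s}; {e, r^13s}; … (15 in all).
So G has 15 subgroups of order 2.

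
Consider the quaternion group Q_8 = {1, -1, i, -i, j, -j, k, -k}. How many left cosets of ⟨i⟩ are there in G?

2

|⟨i⟩| = 4 and |G| = 8.
By Lagrange, [G : H] = |G|/|H| = 8/4 = 2.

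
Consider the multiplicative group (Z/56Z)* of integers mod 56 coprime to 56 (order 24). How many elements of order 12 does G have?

0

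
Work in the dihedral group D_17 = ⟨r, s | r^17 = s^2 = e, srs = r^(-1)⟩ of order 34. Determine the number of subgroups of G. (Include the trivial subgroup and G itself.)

20

|G| = 34, so by Lagrange every subgroup order divides 34. Divisors: 1, 2, 17, 34.
Subgroups by order — order 1: 1; order 2: 17; order 17: 1; order 34: 1.
Total: 1 + 17 + 1 + 1 = 20.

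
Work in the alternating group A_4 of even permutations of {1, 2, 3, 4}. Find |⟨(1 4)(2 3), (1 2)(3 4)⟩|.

|⟨(1 4)(2 3)⟩| = 2 and |⟨(1 2)(3 4)⟩| = 2, so |H| is a multiple of lcm(2, 2) = 2 and divides |G| = 12.
Closing under the operation: H = {e, (1 2)(3 4), (1 3)(2 4), (1 4)(2 3)}, so |H| = 4.

4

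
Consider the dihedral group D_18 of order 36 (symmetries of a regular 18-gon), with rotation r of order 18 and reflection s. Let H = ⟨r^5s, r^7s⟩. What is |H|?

18

|⟨r^5s⟩| = 2 and |⟨r^7s⟩| = 2, so |H| is a multiple of lcm(2, 2) = 2 and divides |G| = 36.
Closing under the operation: H = {e, r^2, r^4, r^6, r^8, r^10, r^12, r^14, r^16, rs, r^3s, r^5s, r^7s, r^9s, r^11s, r^13s, r^15s, r^17s}, so |H| = 18.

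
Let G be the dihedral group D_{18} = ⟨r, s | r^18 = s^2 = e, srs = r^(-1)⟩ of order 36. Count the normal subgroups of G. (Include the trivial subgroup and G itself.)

9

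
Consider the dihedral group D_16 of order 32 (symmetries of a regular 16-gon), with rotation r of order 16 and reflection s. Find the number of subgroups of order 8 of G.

|G| = 32 and 8 | 32, so subgroups of order 8 are possible by Lagrange.
The subgroups of order 8 are: {e, r^2, r^4, r^6, r^8, r^10, r^12, r^14}; {e, r^4, r^8, r^12, r^2s, r^6s, r^10s, r^14s}; {e, r^4, r^8, r^12, r^3s, r^7s, r^11s, r^15s}; {e, r^4, r^8, r^12, s, r^4s, r^8s, r^12s}; … (5 in all).
So G has 5 subgroups of order 8.

5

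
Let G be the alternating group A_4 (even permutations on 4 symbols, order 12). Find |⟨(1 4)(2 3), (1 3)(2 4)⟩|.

4

|⟨(1 4)(2 3)⟩| = 2 and |⟨(1 3)(2 4)⟩| = 2, so |H| is a multiple of lcm(2, 2) = 2 and divides |G| = 12.
Closing under the operation: H = {e, (1 2)(3 4), (1 3)(2 4), (1 4)(2 3)}, so |H| = 4.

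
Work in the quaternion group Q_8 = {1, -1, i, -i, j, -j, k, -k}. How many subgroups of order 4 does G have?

|G| = 8 and 4 | 8, so subgroups of order 4 are possible by Lagrange.
The subgroups of order 4 are: {1, -1, i, -i}; {1, -1, j, -j}; {1, -1, k, -k}.
So G has 3 subgroups of order 4.

3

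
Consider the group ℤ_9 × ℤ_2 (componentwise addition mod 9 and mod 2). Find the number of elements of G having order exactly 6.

An element (a,b) has order lcm(ord(a), ord(b)); count pairs with lcm equal to 6.
Enumerating gives 2 such elements.

2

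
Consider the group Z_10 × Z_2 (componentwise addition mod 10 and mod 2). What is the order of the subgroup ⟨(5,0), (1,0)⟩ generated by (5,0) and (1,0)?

10

|⟨(5,0)⟩| = 2 and |⟨(1,0)⟩| = 10, so |H| is a multiple of lcm(2, 10) = 10 and divides |G| = 20.
Closing under the operation: H = {(0,0), (1,0), (2,0), (3,0), (4,0), (5,0), (6,0), (7,0), (8,0), (9,0)}, so |H| = 10.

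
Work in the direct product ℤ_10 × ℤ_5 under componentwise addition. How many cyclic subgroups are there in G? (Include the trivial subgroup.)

14

Each element a generates a cyclic subgroup ⟨a⟩; distinct elements may generate the same one (a cyclic group of order d has φ(d) generators).
Cyclic subgroups by order — order 1: 1; order 2: 1; order 5: 6; order 10: 6.
Total: 14.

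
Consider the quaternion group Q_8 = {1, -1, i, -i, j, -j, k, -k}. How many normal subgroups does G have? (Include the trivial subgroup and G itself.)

G has 6 subgroups. Checking conjugation-invariance by order — order 1: 1/1 normal; order 2: 1/1 normal; order 4: 3/3 normal; order 8: 1/1 normal.
Total normal subgroups: 6.

6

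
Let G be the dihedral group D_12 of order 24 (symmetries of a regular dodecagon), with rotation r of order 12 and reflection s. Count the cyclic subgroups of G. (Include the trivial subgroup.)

18

Group the elements of G by the cyclic subgroup they generate; each cyclic subgroup of order d accounts for φ(d) elements.
Cyclic subgroups by order — order 1: 1; order 2: 13; order 3: 1; order 4: 1; order 6: 1; order 12: 1.
Total: 18.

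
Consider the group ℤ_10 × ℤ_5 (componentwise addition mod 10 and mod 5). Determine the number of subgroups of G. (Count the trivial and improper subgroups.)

16

|G| = 50, so by Lagrange every subgroup order divides 50. Divisors: 1, 2, 5, 10, 25, 50.
Subgroups by order — order 1: 1; order 2: 1; order 5: 6; order 10: 6; order 25: 1; order 50: 1.
Total: 1 + 1 + 6 + 6 + 1 + 1 = 16.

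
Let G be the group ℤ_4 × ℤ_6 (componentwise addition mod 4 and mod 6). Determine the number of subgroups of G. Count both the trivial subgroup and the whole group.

16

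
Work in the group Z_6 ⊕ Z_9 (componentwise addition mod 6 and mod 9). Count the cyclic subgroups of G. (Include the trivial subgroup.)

16

Group the elements of G by the cyclic subgroup they generate; each cyclic subgroup of order d accounts for φ(d) elements.
Cyclic subgroups by order — order 1: 1; order 2: 1; order 3: 4; order 6: 4; order 9: 3; order 18: 3.
Total: 16.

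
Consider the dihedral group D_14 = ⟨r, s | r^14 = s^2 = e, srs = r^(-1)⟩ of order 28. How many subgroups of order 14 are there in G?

3

|G| = 28 and 14 | 28, so subgroups of order 14 are possible by Lagrange.
The subgroups of order 14 are: {e, r, r^2, r^3, r^4, r^5, r^6, r^7, r^8, r^9, r^10, r^11, r^12, r^13}; {e, r^2, r^4, r^6, r^8, r^10, r^12, s, r^2s, r^4s, r^6s, r^8s, r^10s, r^12s}; {e, r^2, r^4, r^6, r^8, r^10, r^12, rs, r^3s, r^5s, r^7s, r^9s, r^11s, r^13s}.
So G has 3 subgroups of order 14.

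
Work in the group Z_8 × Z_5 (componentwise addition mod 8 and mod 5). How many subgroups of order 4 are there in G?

|G| = 40 and 4 | 40, so subgroups of order 4 are possible by Lagrange.
The subgroups of order 4 are: {(0,0), (2,0), (4,0), (6,0)}.
So G has 1 subgroup of order 4.

1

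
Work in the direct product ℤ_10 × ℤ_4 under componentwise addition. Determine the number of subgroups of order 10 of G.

3

|G| = 40 and 10 | 40, so subgroups of order 10 are possible by Lagrange.
The subgroups of order 10 are: {(0,0), (0,2), (2,0), (2,2), (4,0), (4,2), (6,0), (6,2), (8,0), (8,2)}; {(0,0), (1,0), (2,0), (3,0), (4,0), (5,0), (6,0), (7,0), (8,0), (9,0)}; {(0,0), (1,2), (2,0), (3,2), (4,0), (5,2), (6,0), (7,2), (8,0), (9,2)}.
So G has 3 subgroups of order 10.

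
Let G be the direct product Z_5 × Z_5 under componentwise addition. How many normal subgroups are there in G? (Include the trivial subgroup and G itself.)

8

G is abelian, so every subgroup is normal.
G has 8 subgroups in total, hence 8 normal subgroups.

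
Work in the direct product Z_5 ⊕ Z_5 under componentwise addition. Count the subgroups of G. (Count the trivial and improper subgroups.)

8

|G| = 25, so by Lagrange every subgroup order divides 25. Divisors: 1, 5, 25.
Subgroups by order — order 1: 1; order 5: 6; order 25: 1.
Total: 1 + 6 + 1 = 8.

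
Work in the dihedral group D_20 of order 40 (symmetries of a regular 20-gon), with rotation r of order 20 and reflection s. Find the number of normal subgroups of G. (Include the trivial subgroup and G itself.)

G has 48 subgroups. Checking conjugation-invariance by order — order 1: 1/1 normal; order 2: 1/21 normal; order 4: 1/11 normal; order 5: 1/1 normal; order 8: 0/5 normal; order 10: 1/5 normal; order 20: 3/3 normal; order 40: 1/1 normal.
Total normal subgroups: 9.

9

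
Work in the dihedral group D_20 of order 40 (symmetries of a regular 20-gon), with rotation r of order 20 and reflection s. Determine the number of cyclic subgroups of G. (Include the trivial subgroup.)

A cyclic subgroup of order d is generated by each of its φ(d) elements of order d, so the cyclic subgroups of order d number (#elements of order d)/φ(d).
Cyclic subgroups by order — order 1: 1; order 2: 21; order 4: 1; order 5: 1; order 10: 1; order 20: 1.
Total: 26.

26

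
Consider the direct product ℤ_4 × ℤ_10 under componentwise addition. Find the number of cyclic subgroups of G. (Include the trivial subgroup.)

Each element a generates a cyclic subgroup ⟨a⟩; distinct elements may generate the same one (a cyclic group of order d has φ(d) generators).
Cyclic subgroups by order — order 1: 1; order 2: 3; order 4: 2; order 5: 1; order 10: 3; order 20: 2.
Total: 12.

12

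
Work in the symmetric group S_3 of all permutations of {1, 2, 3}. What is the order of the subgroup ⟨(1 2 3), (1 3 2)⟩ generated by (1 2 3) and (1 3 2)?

3

|⟨(1 2 3)⟩| = 3 and |⟨(1 3 2)⟩| = 3, so |H| is a multiple of lcm(3, 3) = 3 and divides |G| = 6.
Closing under the operation: H = {e, (1 2 3), (1 3 2)}, so |H| = 3.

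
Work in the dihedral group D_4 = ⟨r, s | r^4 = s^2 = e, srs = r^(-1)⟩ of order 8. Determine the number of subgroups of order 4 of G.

3

|G| = 8 and 4 | 8, so subgroups of order 4 are possible by Lagrange.
The subgroups of order 4 are: {e, r, r^2, r^3}; {e, r^2, s, r^2s}; {e, r^2, rs, r^3s}.
So G has 3 subgroups of order 4.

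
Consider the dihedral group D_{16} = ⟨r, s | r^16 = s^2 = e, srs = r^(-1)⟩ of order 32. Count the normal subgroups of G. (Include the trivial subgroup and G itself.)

8

G has 36 subgroups. Checking conjugation-invariance by order — order 1: 1/1 normal; order 2: 1/17 normal; order 4: 1/9 normal; order 8: 1/5 normal; order 16: 3/3 normal; order 32: 1/1 normal.
Total normal subgroups: 8.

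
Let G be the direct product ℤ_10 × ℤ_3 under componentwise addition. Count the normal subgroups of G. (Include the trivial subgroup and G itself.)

8

G is abelian, so every subgroup is normal.
G has 8 subgroups in total, hence 8 normal subgroups.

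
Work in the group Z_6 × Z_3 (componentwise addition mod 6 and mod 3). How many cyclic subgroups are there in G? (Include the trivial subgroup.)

10

A cyclic subgroup of order d is generated by each of its φ(d) elements of order d, so the cyclic subgroups of order d number (#elements of order d)/φ(d).
Cyclic subgroups by order — order 1: 1; order 2: 1; order 3: 4; order 6: 4.
Total: 10.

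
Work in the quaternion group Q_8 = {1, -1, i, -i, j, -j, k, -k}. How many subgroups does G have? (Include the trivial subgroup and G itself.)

|G| = 8, so by Lagrange every subgroup order divides 8. Divisors: 1, 2, 4, 8.
Subgroups by order — order 1: 1; order 2: 1; order 4: 3; order 8: 1.
Total: 1 + 1 + 3 + 1 = 6.

6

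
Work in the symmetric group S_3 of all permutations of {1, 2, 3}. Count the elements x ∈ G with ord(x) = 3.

2

The elements of order 3 are: (1 2 3), (1 3 2).
That's 2.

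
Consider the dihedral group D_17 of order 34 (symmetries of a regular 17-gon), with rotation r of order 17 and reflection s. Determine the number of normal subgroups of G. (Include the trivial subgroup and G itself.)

3

G has 20 subgroups. Checking conjugation-invariance by order — order 1: 1/1 normal; order 2: 0/17 normal; order 17: 1/1 normal; order 34: 1/1 normal.
Total normal subgroups: 3.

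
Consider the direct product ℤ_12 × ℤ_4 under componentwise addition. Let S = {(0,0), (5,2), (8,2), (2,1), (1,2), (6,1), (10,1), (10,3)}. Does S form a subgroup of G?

No

(5,2) ∈ S but its inverse (7,2) ∉ S, so S is not a subgroup.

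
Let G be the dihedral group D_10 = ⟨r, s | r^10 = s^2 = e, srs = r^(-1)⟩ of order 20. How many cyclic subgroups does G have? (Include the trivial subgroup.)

14

A cyclic subgroup of order d is generated by each of its φ(d) elements of order d, so the cyclic subgroups of order d number (#elements of order d)/φ(d).
Cyclic subgroups by order — order 1: 1; order 2: 11; order 5: 1; order 10: 1.
Total: 14.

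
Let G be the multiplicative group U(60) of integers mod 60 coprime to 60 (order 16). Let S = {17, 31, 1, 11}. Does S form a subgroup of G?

No

17 ∈ S but its inverse 53 ∉ S, so S is not a subgroup.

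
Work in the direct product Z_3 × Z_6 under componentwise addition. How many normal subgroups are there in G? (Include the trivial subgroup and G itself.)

G is abelian, so every subgroup is normal.
G has 12 subgroups in total, hence 12 normal subgroups.

12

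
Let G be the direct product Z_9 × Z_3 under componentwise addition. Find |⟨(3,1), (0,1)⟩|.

9

|⟨(3,1)⟩| = 3 and |⟨(0,1)⟩| = 3, so |H| is a multiple of lcm(3, 3) = 3 and divides |G| = 27.
Closing under the operation: H = {(0,0), (0,1), (0,2), (3,0), (3,1), (3,2), (6,0), (6,1), (6,2)}, so |H| = 9.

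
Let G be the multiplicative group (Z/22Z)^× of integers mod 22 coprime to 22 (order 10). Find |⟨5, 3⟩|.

5

|⟨5⟩| = 5 and |⟨3⟩| = 5, so |H| is a multiple of lcm(5, 5) = 5 and divides |G| = 10.
Closing under the operation: H = {1, 3, 5, 9, 15}, so |H| = 5.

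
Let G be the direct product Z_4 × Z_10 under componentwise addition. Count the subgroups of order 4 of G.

3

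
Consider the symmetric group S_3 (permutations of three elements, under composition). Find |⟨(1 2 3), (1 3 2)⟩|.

|⟨(1 2 3)⟩| = 3 and |⟨(1 3 2)⟩| = 3, so |H| is a multiple of lcm(3, 3) = 3 and divides |G| = 6.
Closing under the operation: H = {e, (1 2 3), (1 3 2)}, so |H| = 3.

3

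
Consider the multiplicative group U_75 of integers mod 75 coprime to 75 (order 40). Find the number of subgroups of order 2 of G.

3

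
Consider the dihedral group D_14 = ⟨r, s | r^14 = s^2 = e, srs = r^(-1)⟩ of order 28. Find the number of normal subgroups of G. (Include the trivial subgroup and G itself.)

7

G has 28 subgroups. Checking conjugation-invariance by order — order 1: 1/1 normal; order 2: 1/15 normal; order 4: 0/7 normal; order 7: 1/1 normal; order 14: 3/3 normal; order 28: 1/1 normal.
Total normal subgroups: 7.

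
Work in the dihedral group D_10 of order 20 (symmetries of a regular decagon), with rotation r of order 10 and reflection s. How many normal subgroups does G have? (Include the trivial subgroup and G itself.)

G has 22 subgroups. Checking conjugation-invariance by order — order 1: 1/1 normal; order 2: 1/11 normal; order 4: 0/5 normal; order 5: 1/1 normal; order 10: 3/3 normal; order 20: 1/1 normal.
Total normal subgroups: 7.

7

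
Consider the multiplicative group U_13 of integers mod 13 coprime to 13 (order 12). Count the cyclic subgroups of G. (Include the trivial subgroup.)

A cyclic subgroup of order d is generated by each of its φ(d) elements of order d, so the cyclic subgroups of order d number (#elements of order d)/φ(d).
Cyclic subgroups by order — order 1: 1; order 2: 1; order 3: 1; order 4: 1; order 6: 1; order 12: 1.
Total: 6.

6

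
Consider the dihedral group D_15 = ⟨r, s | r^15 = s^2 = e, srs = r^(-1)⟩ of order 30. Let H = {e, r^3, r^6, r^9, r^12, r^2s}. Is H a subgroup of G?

No

Closure fails: r^9 · r^2s = r^11s ∉ H. So H is not a subgroup.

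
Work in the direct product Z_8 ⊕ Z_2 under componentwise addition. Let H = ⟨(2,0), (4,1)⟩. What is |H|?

|⟨(2,0)⟩| = 4 and |⟨(4,1)⟩| = 2, so |H| is a multiple of lcm(4, 2) = 4 and divides |G| = 16.
Closing under the operation: H = {(0,0), (0,1), (2,0), (2,1), (4,0), (4,1), (6,0), (6,1)}, so |H| = 8.

8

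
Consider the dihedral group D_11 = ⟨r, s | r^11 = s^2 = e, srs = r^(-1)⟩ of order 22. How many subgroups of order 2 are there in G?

11

|G| = 22 and 2 | 22, so subgroups of order 2 are possible by Lagrange.
The subgroups of order 2 are: {e, r^10s}; {e, r^2s}; {e, r^3s}; {e, r^4s}; … (11 in all).
So G has 11 subgroups of order 2.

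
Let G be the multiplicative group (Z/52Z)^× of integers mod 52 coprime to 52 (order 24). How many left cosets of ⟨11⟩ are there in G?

|⟨11⟩| = 12 and |G| = 24.
By Lagrange, [G : H] = |G|/|H| = 24/12 = 2.

2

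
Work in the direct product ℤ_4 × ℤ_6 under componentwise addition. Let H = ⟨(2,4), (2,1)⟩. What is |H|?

12

|⟨(2,4)⟩| = 6 and |⟨(2,1)⟩| = 6, so |H| is a multiple of lcm(6, 6) = 6 and divides |G| = 24.
Closing under the operation: H = {(0,0), (0,1), (0,2), (0,3), (0,4), (0,5), (2,0), (2,1), (2,2), (2,3), (2,4), (2,5)}, so |H| = 12.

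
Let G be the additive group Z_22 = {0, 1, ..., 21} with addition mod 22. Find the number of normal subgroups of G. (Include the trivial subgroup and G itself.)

G is abelian, so every subgroup is normal.
G has 4 subgroups in total, hence 4 normal subgroups.

4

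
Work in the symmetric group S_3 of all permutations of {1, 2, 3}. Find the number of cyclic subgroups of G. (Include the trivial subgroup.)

5

A cyclic subgroup of order d is generated by each of its φ(d) elements of order d, so the cyclic subgroups of order d number (#elements of order d)/φ(d).
Cyclic subgroups by order — order 1: 1; order 2: 3; order 3: 1.
Total: 5.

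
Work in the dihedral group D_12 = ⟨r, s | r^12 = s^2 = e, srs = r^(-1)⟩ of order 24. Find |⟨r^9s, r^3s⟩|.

4

|⟨r^9s⟩| = 2 and |⟨r^3s⟩| = 2, so |H| is a multiple of lcm(2, 2) = 2 and divides |G| = 24.
Closing under the operation: H = {e, r^6, r^3s, r^9s}, so |H| = 4.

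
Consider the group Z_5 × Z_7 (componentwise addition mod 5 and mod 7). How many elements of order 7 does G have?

6

An element (a,b) has order lcm(ord(a), ord(b)); count pairs with lcm equal to 7.
Enumerating gives 6 such elements.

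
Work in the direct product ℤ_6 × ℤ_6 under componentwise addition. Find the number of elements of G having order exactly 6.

24

An element (a,b) has order lcm(ord(a), ord(b)); count pairs with lcm equal to 6.
Enumerating gives 24 such elements.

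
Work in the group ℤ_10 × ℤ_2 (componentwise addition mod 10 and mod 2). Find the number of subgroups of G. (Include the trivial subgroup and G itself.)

10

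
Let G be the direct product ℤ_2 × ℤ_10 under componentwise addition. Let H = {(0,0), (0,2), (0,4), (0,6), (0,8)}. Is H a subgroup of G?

Yes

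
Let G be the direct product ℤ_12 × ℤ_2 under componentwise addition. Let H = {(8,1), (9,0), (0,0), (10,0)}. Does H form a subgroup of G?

(9,0) ∈ H but its inverse (3,0) ∉ H, so H is not a subgroup.

No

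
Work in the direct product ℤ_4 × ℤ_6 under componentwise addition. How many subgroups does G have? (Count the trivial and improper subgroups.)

16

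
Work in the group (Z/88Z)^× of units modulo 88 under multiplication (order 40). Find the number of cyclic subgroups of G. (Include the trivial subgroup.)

A cyclic subgroup of order d is generated by each of its φ(d) elements of order d, so the cyclic subgroups of order d number (#elements of order d)/φ(d).
Cyclic subgroups by order — order 1: 1; order 2: 7; order 5: 1; order 10: 7.
Total: 16.

16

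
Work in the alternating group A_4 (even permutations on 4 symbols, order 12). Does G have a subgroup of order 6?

No

6 | 12, so Lagrange does not rule it out; but checking all subgroups of G, none has order 6.
(A_4 is the standard example that the converse of Lagrange fails.)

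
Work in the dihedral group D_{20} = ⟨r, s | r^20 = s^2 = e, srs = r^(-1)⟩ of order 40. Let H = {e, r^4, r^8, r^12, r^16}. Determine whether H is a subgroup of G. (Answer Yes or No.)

Yes

|H| = 5 divides |G| = 40, consistent with Lagrange.
H contains the identity, every element's inverse is in H, and H is closed under ·: it is a subgroup.
In fact H = ⟨r^4⟩.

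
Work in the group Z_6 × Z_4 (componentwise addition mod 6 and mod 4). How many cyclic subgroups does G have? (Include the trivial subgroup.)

12

A cyclic subgroup of order d is generated by each of its φ(d) elements of order d, so the cyclic subgroups of order d number (#elements of order d)/φ(d).
Cyclic subgroups by order — order 1: 1; order 2: 3; order 3: 1; order 4: 2; order 6: 3; order 12: 2.
Total: 12.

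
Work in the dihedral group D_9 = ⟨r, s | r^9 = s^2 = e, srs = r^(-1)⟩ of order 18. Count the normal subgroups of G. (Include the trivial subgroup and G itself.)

4

G has 16 subgroups. Checking conjugation-invariance by order — order 1: 1/1 normal; order 2: 0/9 normal; order 3: 1/1 normal; order 6: 0/3 normal; order 9: 1/1 normal; order 18: 1/1 normal.
Total normal subgroups: 4.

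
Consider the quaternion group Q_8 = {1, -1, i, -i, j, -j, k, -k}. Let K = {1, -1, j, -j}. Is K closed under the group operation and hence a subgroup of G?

|K| = 4 divides |G| = 8, consistent with Lagrange.
K contains the identity, every element's inverse is in K, and K is closed under ·: it is a subgroup.
In fact K = ⟨j⟩.

Yes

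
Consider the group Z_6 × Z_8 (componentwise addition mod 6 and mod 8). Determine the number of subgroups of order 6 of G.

3

|G| = 48 and 6 | 48, so subgroups of order 6 are possible by Lagrange.
The subgroups of order 6 are: {(0,0), (0,4), (2,0), (2,4), (4,0), (4,4)}; {(0,0), (1,0), (2,0), (3,0), (4,0), (5,0)}; {(0,0), (1,4), (2,0), (3,4), (4,0), (5,4)}.
So G has 3 subgroups of order 6.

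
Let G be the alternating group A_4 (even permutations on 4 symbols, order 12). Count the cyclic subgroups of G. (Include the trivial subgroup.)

Group the elements of G by the cyclic subgroup they generate; each cyclic subgroup of order d accounts for φ(d) elements.
Cyclic subgroups by order — order 1: 1; order 2: 3; order 3: 4.
Total: 8.

8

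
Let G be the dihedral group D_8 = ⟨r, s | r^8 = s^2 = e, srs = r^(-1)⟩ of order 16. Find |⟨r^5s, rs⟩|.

|⟨r^5s⟩| = 2 and |⟨rs⟩| = 2, so |H| is a multiple of lcm(2, 2) = 2 and divides |G| = 16.
Closing under the operation: H = {e, r^4, rs, r^5s}, so |H| = 4.

4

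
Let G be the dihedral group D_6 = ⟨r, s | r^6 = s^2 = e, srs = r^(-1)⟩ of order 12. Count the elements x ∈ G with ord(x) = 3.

2

The elements of order 3 are: r^2, r^4.
That's 2.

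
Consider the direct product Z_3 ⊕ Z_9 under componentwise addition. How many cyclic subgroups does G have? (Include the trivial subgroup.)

Each element a generates a cyclic subgroup ⟨a⟩; distinct elements may generate the same one (a cyclic group of order d has φ(d) generators).
Cyclic subgroups by order — order 1: 1; order 3: 4; order 9: 3.
Total: 8.

8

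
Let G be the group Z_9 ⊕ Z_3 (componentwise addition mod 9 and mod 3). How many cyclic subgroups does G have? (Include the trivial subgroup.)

8

Each element a generates a cyclic subgroup ⟨a⟩; distinct elements may generate the same one (a cyclic group of order d has φ(d) generators).
Cyclic subgroups by order — order 1: 1; order 3: 4; order 9: 3.
Total: 8.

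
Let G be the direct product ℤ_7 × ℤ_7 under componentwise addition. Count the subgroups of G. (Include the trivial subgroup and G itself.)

10

|G| = 49, so by Lagrange every subgroup order divides 49. Divisors: 1, 7, 49.
Subgroups by order — order 1: 1; order 7: 8; order 49: 1.
Total: 1 + 8 + 1 = 10.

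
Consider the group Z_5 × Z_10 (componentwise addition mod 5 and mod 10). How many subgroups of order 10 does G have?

|G| = 50 and 10 | 50, so subgroups of order 10 are possible by Lagrange.
The subgroups of order 10 are: {(0,0), (0,1), (0,2), (0,3), (0,4), (0,5), (0,6), (0,7), (0,8), (0,9)}; {(0,0), (0,5), (1,0), (1,5), (2,0), (2,5), (3,0), (3,5), (4,0), (4,5)}; {(0,0), (0,5), (1,1), (1,6), (2,2), (2,7), (3,3), (3,8), (4,4), (4,9)}; {(0,0), (0,5), (1,2), (1,7), (2,4), (2,9), (3,1), (3,6), (4,3), (4,8)}; … (6 in all).
So G has 6 subgroups of order 10.

6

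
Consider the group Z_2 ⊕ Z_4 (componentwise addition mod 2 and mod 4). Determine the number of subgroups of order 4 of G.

3

|G| = 8 and 4 | 8, so subgroups of order 4 are possible by Lagrange.
The subgroups of order 4 are: {(0,0), (0,1), (0,2), (0,3)}; {(0,0), (0,2), (1,0), (1,2)}; {(0,0), (0,2), (1,1), (1,3)}.
So G has 3 subgroups of order 4.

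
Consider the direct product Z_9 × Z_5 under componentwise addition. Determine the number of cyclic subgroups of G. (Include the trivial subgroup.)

6

Each element a generates a cyclic subgroup ⟨a⟩; distinct elements may generate the same one (a cyclic group of order d has φ(d) generators).
Cyclic subgroups by order — order 1: 1; order 3: 1; order 5: 1; order 9: 1; order 15: 1; order 45: 1.
Total: 6.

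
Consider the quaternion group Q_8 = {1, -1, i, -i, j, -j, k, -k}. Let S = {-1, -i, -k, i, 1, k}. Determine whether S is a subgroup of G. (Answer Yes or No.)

|S| = 6 does not divide |G| = 8, so by Lagrange S is not a subgroup.

No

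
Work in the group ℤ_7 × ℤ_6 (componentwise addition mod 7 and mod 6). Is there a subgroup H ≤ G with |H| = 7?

Yes

7 | 42. A subgroup of order 7 is {(0,0), (1,0), (2,0), (3,0), (4,0), (5,0), (6,0)}.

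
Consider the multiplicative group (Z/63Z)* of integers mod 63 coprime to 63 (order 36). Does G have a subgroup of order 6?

6 | 36. A subgroup of order 6 is {1, 10, 19, 37, 46, 55}.

Yes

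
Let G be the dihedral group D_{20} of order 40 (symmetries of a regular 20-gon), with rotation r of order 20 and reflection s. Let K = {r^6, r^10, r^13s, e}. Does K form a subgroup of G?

r^6 ∈ K but its inverse r^14 ∉ K, so K is not a subgroup.

No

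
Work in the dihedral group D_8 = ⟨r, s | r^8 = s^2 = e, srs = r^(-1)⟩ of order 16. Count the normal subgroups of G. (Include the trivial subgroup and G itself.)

G has 19 subgroups. Checking conjugation-invariance by order — order 1: 1/1 normal; order 2: 1/9 normal; order 4: 1/5 normal; order 8: 3/3 normal; order 16: 1/1 normal.
Total normal subgroups: 7.

7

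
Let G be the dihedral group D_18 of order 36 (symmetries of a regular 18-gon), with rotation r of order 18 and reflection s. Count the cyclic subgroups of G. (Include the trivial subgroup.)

24

Group the elements of G by the cyclic subgroup they generate; each cyclic subgroup of order d accounts for φ(d) elements.
Cyclic subgroups by order — order 1: 1; order 2: 19; order 3: 1; order 6: 1; order 9: 1; order 18: 1.
Total: 24.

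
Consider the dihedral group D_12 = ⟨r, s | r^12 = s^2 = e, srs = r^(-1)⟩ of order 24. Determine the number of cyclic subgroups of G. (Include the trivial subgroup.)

18

A cyclic subgroup of order d is generated by each of its φ(d) elements of order d, so the cyclic subgroups of order d number (#elements of order d)/φ(d).
Cyclic subgroups by order — order 1: 1; order 2: 13; order 3: 1; order 4: 1; order 6: 1; order 12: 1.
Total: 18.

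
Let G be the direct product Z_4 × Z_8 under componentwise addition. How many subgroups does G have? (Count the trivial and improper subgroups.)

22

|G| = 32, so by Lagrange every subgroup order divides 32. Divisors: 1, 2, 4, 8, 16, 32.
Subgroups by order — order 1: 1; order 2: 3; order 4: 7; order 8: 7; order 16: 3; order 32: 1.
Total: 1 + 3 + 7 + 7 + 3 + 1 = 22.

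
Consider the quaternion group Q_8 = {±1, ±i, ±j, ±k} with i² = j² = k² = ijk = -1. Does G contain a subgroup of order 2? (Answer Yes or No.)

2 | 8. A subgroup of order 2 is {1, -1}.

Yes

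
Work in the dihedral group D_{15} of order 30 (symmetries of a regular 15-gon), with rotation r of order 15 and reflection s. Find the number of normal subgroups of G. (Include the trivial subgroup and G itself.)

5

G has 28 subgroups. Checking conjugation-invariance by order — order 1: 1/1 normal; order 2: 0/15 normal; order 3: 1/1 normal; order 5: 1/1 normal; order 6: 0/5 normal; order 10: 0/3 normal; order 15: 1/1 normal; order 30: 1/1 normal.
Total normal subgroups: 5.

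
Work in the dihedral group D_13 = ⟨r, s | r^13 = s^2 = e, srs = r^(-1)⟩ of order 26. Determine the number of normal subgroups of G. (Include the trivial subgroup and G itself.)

G has 16 subgroups. Checking conjugation-invariance by order — order 1: 1/1 normal; order 2: 0/13 normal; order 13: 1/1 normal; order 26: 1/1 normal.
Total normal subgroups: 3.

3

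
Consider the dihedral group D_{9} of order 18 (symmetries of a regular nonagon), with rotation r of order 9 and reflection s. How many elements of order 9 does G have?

6

The elements of order 9 are: r, r^2, r^4, r^5, r^7, r^8.
That's 6.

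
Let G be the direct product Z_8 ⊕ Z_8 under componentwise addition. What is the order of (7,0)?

The order of (7,0) in Z_8 × Z_8 is lcm(ord(7) in Z_8, ord(0) in Z_8).
ord(7) = 8 and ord(0) = 1, so |⟨(7,0)⟩| = lcm(8, 1) = 8.

8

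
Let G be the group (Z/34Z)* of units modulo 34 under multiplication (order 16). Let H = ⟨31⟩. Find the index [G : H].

1

|⟨31⟩| = 16 and |G| = 16.
By Lagrange, [G : H] = |G|/|H| = 16/16 = 1.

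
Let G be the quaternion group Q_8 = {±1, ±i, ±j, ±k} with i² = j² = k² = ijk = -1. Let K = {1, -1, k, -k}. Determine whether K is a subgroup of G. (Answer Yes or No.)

|K| = 4 divides |G| = 8, consistent with Lagrange.
K contains the identity, every element's inverse is in K, and K is closed under ·: it is a subgroup.
In fact K = ⟨-k⟩.

Yes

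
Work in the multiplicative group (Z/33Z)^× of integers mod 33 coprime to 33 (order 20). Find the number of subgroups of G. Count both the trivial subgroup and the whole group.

10

|G| = 20, so by Lagrange every subgroup order divides 20. Divisors: 1, 2, 4, 5, 10, 20.
Subgroups by order — order 1: 1; order 2: 3; order 4: 1; order 5: 1; order 10: 3; order 20: 1.
Total: 1 + 3 + 1 + 1 + 3 + 1 = 10.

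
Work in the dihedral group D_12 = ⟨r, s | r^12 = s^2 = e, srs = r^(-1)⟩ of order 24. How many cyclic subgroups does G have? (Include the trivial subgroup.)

18

Group the elements of G by the cyclic subgroup they generate; each cyclic subgroup of order d accounts for φ(d) elements.
Cyclic subgroups by order — order 1: 1; order 2: 13; order 3: 1; order 4: 1; order 6: 1; order 12: 1.
Total: 18.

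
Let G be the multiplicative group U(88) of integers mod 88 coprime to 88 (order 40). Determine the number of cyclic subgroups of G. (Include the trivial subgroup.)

16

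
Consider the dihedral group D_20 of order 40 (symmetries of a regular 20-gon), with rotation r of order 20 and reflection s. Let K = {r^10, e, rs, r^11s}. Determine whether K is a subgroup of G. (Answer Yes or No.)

Yes

|K| = 4 divides |G| = 40, consistent with Lagrange.
K contains the identity, every element's inverse is in K, and K is closed under ·: it is a subgroup.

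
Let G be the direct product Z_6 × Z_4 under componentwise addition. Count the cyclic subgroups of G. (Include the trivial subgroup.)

12

A cyclic subgroup of order d is generated by each of its φ(d) elements of order d, so the cyclic subgroups of order d number (#elements of order d)/φ(d).
Cyclic subgroups by order — order 1: 1; order 2: 3; order 3: 1; order 4: 2; order 6: 3; order 12: 2.
Total: 12.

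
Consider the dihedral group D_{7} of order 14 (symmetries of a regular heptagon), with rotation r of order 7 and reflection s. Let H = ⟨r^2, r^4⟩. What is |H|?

|⟨r^2⟩| = 7 and |⟨r^4⟩| = 7, so |H| is a multiple of lcm(7, 7) = 7 and divides |G| = 14.
Closing under the operation: H = {e, r, r^2, r^3, r^4, r^5, r^6}, so |H| = 7.

7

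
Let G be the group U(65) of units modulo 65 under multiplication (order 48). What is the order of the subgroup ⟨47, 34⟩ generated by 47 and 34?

|⟨47⟩| = 4 and |⟨34⟩| = 4, so |H| is a multiple of lcm(4, 4) = 4 and divides |G| = 48.
Closing under the operation: H = {1, 8, 12, 14, 18, 21, 27, 31, 34, 38, 44, 47, 51, 53, 57, 64}, so |H| = 16.

16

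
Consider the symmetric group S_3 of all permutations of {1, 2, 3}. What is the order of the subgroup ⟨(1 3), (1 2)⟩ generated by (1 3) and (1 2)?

6

|⟨(1 3)⟩| = 2 and |⟨(1 2)⟩| = 2, so |H| is a multiple of lcm(2, 2) = 2 and divides |G| = 6.
Closing {(1 3), (1 2)} under the group operation gives all of G, so |H| = 6.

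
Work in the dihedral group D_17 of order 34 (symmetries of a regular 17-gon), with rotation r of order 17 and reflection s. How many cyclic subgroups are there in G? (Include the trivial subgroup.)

Group the elements of G by the cyclic subgroup they generate; each cyclic subgroup of order d accounts for φ(d) elements.
Cyclic subgroups by order — order 1: 1; order 2: 17; order 17: 1.
Total: 19.

19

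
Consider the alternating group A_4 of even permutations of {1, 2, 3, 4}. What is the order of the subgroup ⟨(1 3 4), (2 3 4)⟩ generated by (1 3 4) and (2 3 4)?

12

|⟨(1 3 4)⟩| = 3 and |⟨(2 3 4)⟩| = 3, so |H| is a multiple of lcm(3, 3) = 3 and divides |G| = 12.
Closing {(1 3 4), (2 3 4)} under the group operation gives all of G, so |H| = 12.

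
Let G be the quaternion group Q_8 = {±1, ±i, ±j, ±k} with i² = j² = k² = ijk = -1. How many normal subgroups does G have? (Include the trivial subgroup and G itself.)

G has 6 subgroups. Checking conjugation-invariance by order — order 1: 1/1 normal; order 2: 1/1 normal; order 4: 3/3 normal; order 8: 1/1 normal.
Total normal subgroups: 6.

6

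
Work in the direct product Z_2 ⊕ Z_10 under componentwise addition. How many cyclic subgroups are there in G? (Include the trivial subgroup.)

8

Each element a generates a cyclic subgroup ⟨a⟩; distinct elements may generate the same one (a cyclic group of order d has φ(d) generators).
Cyclic subgroups by order — order 1: 1; order 2: 3; order 5: 1; order 10: 3.
Total: 8.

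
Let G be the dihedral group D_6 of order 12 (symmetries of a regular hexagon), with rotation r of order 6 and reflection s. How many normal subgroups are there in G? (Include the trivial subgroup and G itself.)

7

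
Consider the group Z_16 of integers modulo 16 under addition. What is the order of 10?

In Z_16, the order of an element a is n/gcd(a, n).
gcd(10, 16) = 2, so |⟨10⟩| = 16/2 = 8.

8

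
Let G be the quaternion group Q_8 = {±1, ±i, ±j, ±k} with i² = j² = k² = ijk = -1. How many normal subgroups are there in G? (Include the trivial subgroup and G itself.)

6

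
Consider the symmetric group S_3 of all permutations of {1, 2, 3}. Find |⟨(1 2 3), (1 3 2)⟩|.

3

|⟨(1 2 3)⟩| = 3 and |⟨(1 3 2)⟩| = 3, so |H| is a multiple of lcm(3, 3) = 3 and divides |G| = 6.
Closing under the operation: H = {e, (1 2 3), (1 3 2)}, so |H| = 3.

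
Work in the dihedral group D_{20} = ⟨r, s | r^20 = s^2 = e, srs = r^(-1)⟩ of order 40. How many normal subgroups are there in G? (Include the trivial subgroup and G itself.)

G has 48 subgroups. Checking conjugation-invariance by order — order 1: 1/1 normal; order 2: 1/21 normal; order 4: 1/11 normal; order 5: 1/1 normal; order 8: 0/5 normal; order 10: 1/5 normal; order 20: 3/3 normal; order 40: 1/1 normal.
Total normal subgroups: 9.

9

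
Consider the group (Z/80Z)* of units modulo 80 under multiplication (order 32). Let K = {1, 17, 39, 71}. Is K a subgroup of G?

17 ∈ K but its inverse 33 ∉ K, so K is not a subgroup.

No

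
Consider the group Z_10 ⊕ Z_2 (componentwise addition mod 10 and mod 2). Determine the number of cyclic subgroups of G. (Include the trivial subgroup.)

Each element a generates a cyclic subgroup ⟨a⟩; distinct elements may generate the same one (a cyclic group of order d has φ(d) generators).
Cyclic subgroups by order — order 1: 1; order 2: 3; order 5: 1; order 10: 3.
Total: 8.

8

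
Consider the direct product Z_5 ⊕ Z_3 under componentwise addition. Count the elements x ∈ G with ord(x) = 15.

8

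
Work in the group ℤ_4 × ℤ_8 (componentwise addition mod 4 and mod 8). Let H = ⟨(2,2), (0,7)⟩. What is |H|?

|⟨(2,2)⟩| = 4 and |⟨(0,7)⟩| = 8, so |H| is a multiple of lcm(4, 8) = 8 and divides |G| = 32.
Closing under the operation: H = {(0,0), (0,1), (0,2), (0,3), (0,4), (0,5), (0,6), (0,7), (2,0), (2,1), (2,2), (2,3), (2,4), (2,5), (2,6), (2,7)}, so |H| = 16.

16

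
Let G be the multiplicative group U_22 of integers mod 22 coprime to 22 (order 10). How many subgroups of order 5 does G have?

1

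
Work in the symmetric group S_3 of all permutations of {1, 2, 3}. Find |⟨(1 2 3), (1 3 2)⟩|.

|⟨(1 2 3)⟩| = 3 and |⟨(1 3 2)⟩| = 3, so |H| is a multiple of lcm(3, 3) = 3 and divides |G| = 6.
Closing under the operation: H = {e, (1 2 3), (1 3 2)}, so |H| = 3.

3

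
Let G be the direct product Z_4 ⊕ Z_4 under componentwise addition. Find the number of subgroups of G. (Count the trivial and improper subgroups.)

15

|G| = 16, so by Lagrange every subgroup order divides 16. Divisors: 1, 2, 4, 8, 16.
Subgroups by order — order 1: 1; order 2: 3; order 4: 7; order 8: 3; order 16: 1.
Total: 1 + 3 + 7 + 3 + 1 = 15.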